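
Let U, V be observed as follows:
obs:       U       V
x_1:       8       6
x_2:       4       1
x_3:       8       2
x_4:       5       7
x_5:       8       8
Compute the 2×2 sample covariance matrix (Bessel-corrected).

Step 1 — column means:
  mean(U) = (8 + 4 + 8 + 5 + 8) / 5 = 33/5 = 6.6
  mean(V) = (6 + 1 + 2 + 7 + 8) / 5 = 24/5 = 4.8

Step 2 — sample covariance S[i,j] = (1/(n-1)) · Σ_k (x_{k,i} - mean_i) · (x_{k,j} - mean_j), with n-1 = 4.
  S[U,U] = ((1.4)·(1.4) + (-2.6)·(-2.6) + (1.4)·(1.4) + (-1.6)·(-1.6) + (1.4)·(1.4)) / 4 = 15.2/4 = 3.8
  S[U,V] = ((1.4)·(1.2) + (-2.6)·(-3.8) + (1.4)·(-2.8) + (-1.6)·(2.2) + (1.4)·(3.2)) / 4 = 8.6/4 = 2.15
  S[V,V] = ((1.2)·(1.2) + (-3.8)·(-3.8) + (-2.8)·(-2.8) + (2.2)·(2.2) + (3.2)·(3.2)) / 4 = 38.8/4 = 9.7

S is symmetric (S[j,i] = S[i,j]). Assembling:

S = [[3.8, 2.15],
 [2.15, 9.7]]


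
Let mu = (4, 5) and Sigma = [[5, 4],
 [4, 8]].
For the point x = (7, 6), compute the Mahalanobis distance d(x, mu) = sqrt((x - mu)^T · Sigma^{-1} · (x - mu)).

Step 1 — centre the observation: (x - mu) = (3, 1).

Step 2 — invert Sigma. det(Sigma) = 5·8 - (4)² = 24.
  Sigma^{-1} = (1/det) · [[d, -b], [-b, a]] = [[0.3333, -0.1667],
 [-0.1667, 0.2083]].

Step 3 — form the quadratic (x - mu)^T · Sigma^{-1} · (x - mu):
  Sigma^{-1} · (x - mu) = (0.8333, -0.2917).
  (x - mu)^T · [Sigma^{-1} · (x - mu)] = (3)·(0.8333) + (1)·(-0.2917) = 2.2083.

Step 4 — take square root: d = √(2.2083) ≈ 1.486.

d(x, mu) = √(2.2083) ≈ 1.486


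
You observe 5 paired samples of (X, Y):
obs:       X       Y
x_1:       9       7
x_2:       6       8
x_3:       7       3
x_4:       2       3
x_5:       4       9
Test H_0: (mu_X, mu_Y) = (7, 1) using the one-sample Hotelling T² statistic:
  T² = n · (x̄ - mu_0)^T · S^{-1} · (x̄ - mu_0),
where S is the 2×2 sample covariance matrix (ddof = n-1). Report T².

Step 1 — sample mean vector:
  mean(X) = (9 + 6 + 7 + 2 + 4) / 5 = 28/5 = 5.6
  mean(Y) = (7 + 8 + 3 + 3 + 9) / 5 = 30/5 = 6
  x̄ = (5.6, 6),  deviation x̄ - mu_0 = (5.6, 6) - (7, 1) = (-1.4, 5).

Step 2 — sample covariance matrix, S[i,j] = (1/(n-1)) · Σ_k (x_{k,i} - mean_i) · (x_{k,j} - mean_j), divisor n-1 = 4:
  S[X,X] = ((3.4)·(3.4) + (0.4)·(0.4) + (1.4)·(1.4) + (-3.6)·(-3.6) + (-1.6)·(-1.6)) / 4 = 29.2/4 = 7.3
  S[X,Y] = ((3.4)·(1) + (0.4)·(2) + (1.4)·(-3) + (-3.6)·(-3) + (-1.6)·(3)) / 4 = 6/4 = 1.5
  S[Y,Y] = ((1)·(1) + (2)·(2) + (-3)·(-3) + (-3)·(-3) + (3)·(3)) / 4 = 32/4 = 8
  S = [[7.3, 1.5],
 [1.5, 8]].

Step 3 — invert S. det(S) = 7.3·8 - (1.5)² = 56.15.
  S^{-1} = (1/det) · [[d, -b], [-b, a]] = [[0.1425, -0.0267],
 [-0.0267, 0.13]].

Step 4 — quadratic form (x̄ - mu_0)^T · S^{-1} · (x̄ - mu_0):
  S^{-1} · (x̄ - mu_0) = (-0.333, 0.6874),
  (x̄ - mu_0)^T · [...] = (-1.4)·(-0.333) + (5)·(0.6874) = 3.9035.

Step 5 — scale by n: T² = 5 · 3.9035 = 19.5174.

T² ≈ 19.5174


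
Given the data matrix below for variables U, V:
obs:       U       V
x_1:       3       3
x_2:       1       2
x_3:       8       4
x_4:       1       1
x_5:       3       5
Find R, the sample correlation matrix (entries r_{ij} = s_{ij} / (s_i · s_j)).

Step 1 — column means:
  mean(U) = (3 + 1 + 8 + 1 + 3) / 5 = 16/5 = 3.2
  mean(V) = (3 + 2 + 4 + 1 + 5) / 5 = 15/5 = 3

Step 2 — sample variances and covariances s[i,j] = (1/(n-1)) · Σ_k (x_{k,i} - mean_i) · (x_{k,j} - mean_j), with n-1 = 4:
  s[U,U] = ((-0.2)·(-0.2) + (-2.2)·(-2.2) + (4.8)·(4.8) + (-2.2)·(-2.2) + (-0.2)·(-0.2)) / 4 = 32.8/4 = 8.2
  s[U,V] = ((-0.2)·(0) + (-2.2)·(-1) + (4.8)·(1) + (-2.2)·(-2) + (-0.2)·(2)) / 4 = 11/4 = 2.75
  s[V,V] = ((0)·(0) + (-1)·(-1) + (1)·(1) + (-2)·(-2) + (2)·(2)) / 4 = 10/4 = 2.5
  Sample standard deviations s_i = √(s[i,i]):
  s(U) = √(8.2) = 2.8636
  s(V) = √(2.5) = 1.5811

Step 3 — r_{ij} = s_{ij} / (s_i · s_j):
  r[U,U] = 1 (diagonal).
  r[U,V] = 2.75 / (2.8636 · 1.5811) = 2.75 / 4.5277 = 0.6074
  r[V,V] = 1 (diagonal).

R is symmetric with unit diagonal. Assembling:

R = [[1, 0.6074],
 [0.6074, 1]]


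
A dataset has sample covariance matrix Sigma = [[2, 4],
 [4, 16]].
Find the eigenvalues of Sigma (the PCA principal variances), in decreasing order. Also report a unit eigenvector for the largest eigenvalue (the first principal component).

Step 1 — characteristic polynomial of 2×2 Sigma:
  det(Sigma - λI) = λ² - trace · λ + det = 0.
  trace = 2 + 16 = 18, det = 2·16 - (4)² = 16.
Step 2 — discriminant:
  Δ = trace² - 4·det = 324 - 64 = 260.
Step 3 — eigenvalues:
  λ = (trace ± √Δ)/2 = (18 ± 16.1245)/2,
  λ_1 = 17.0623,  λ_2 = 0.9377.

Step 4 — unit eigenvector for λ_1: solve (Sigma - λ_1 I)v = 0. First row:
  (2 - 17.0623)·v_x + (4)·v_y = 0, i.e. (-15.0623)·v_x + (4)·v_y = 0,
  so v ∝ (b, λ_1 - a) = (4, 15.0623) = u.
  ||u|| = √((4)² + (15.0623)²) = √(242.8716) ≈ 15.5843,
  v_1 = u/||u|| ≈ (0.2567, 0.9665) (||v_1|| = 1).

λ_1 = 17.0623,  λ_2 = 0.9377;  v_1 ≈ (0.2567, 0.9665)


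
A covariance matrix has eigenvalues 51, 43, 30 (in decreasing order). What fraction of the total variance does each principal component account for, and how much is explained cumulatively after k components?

Step 1 — total variance = trace(Sigma) = Σ λ_i = 51 + 43 + 30 = 124.

Step 2 — fraction explained by component i = λ_i / Σ λ:
  PC1: 51/124 = 0.4113
  PC2: 43/124 = 0.3468
  PC3: 30/124 = 0.2419

Step 3 — cumulative fraction after k components = (λ_1 + ... + λ_k) / Σ λ:
  k = 1: 51/124 = 0.4113
  k = 2: (51 + 43)/124 = 94/124 = 0.7581
  k = 3: (51 + 43 + 30)/124 = 124/124 = 1

Summary (fraction, with percent):

explained: PC1 0.4113 (41.13%), PC2 0.3468 (34.68%), PC3 0.2419 (24.19%);  cumulative: 0.4113, 0.7581, 1


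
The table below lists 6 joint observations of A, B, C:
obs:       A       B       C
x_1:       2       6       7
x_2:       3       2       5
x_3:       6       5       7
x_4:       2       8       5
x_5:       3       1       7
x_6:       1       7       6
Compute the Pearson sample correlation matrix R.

Step 1 — column means:
  mean(A) = (2 + 3 + 6 + 2 + 3 + 1) / 6 = 17/6 = 2.8333
  mean(B) = (6 + 2 + 5 + 8 + 1 + 7) / 6 = 29/6 = 4.8333
  mean(C) = (7 + 5 + 7 + 5 + 7 + 6) / 6 = 37/6 = 6.1667

Step 2 — sample variances and covariances s[i,j] = (1/(n-1)) · Σ_k (x_{k,i} - mean_i) · (x_{k,j} - mean_j), with n-1 = 5:
  s[A,A] = ((-0.8333)·(-0.8333) + (0.1667)·(0.1667) + (3.1667)·(3.1667) + (-0.8333)·(-0.8333) + (0.1667)·(0.1667) + (-1.8333)·(-1.8333)) / 5 = 14.8333/5 = 2.9667
  s[A,B] = ((-0.8333)·(1.1667) + (0.1667)·(-2.8333) + (3.1667)·(0.1667) + (-0.8333)·(3.1667) + (0.1667)·(-3.8333) + (-1.8333)·(2.1667)) / 5 = -8.1667/5 = -1.6333
  s[A,C] = ((-0.8333)·(0.8333) + (0.1667)·(-1.1667) + (3.1667)·(0.8333) + (-0.8333)·(-1.1667) + (0.1667)·(0.8333) + (-1.8333)·(-0.1667)) / 5 = 3.1667/5 = 0.6333
  s[B,B] = ((1.1667)·(1.1667) + (-2.8333)·(-2.8333) + (0.1667)·(0.1667) + (3.1667)·(3.1667) + (-3.8333)·(-3.8333) + (2.1667)·(2.1667)) / 5 = 38.8333/5 = 7.7667
  s[B,C] = ((1.1667)·(0.8333) + (-2.8333)·(-1.1667) + (0.1667)·(0.8333) + (3.1667)·(-1.1667) + (-3.8333)·(0.8333) + (2.1667)·(-0.1667)) / 5 = -2.8333/5 = -0.5667
  s[C,C] = ((0.8333)·(0.8333) + (-1.1667)·(-1.1667) + (0.8333)·(0.8333) + (-1.1667)·(-1.1667) + (0.8333)·(0.8333) + (-0.1667)·(-0.1667)) / 5 = 4.8333/5 = 0.9667
  Sample standard deviations s_i = √(s[i,i]):
  s(A) = √(2.9667) = 1.7224
  s(B) = √(7.7667) = 2.7869
  s(C) = √(0.9667) = 0.9832

Step 3 — r_{ij} = s_{ij} / (s_i · s_j):
  r[A,A] = 1 (diagonal).
  r[A,B] = -1.6333 / (1.7224 · 2.7869) = -1.6333 / 4.8001 = -0.3403
  r[A,C] = 0.6333 / (1.7224 · 0.9832) = 0.6333 / 1.6935 = 0.374
  r[B,B] = 1 (diagonal).
  r[B,C] = -0.5667 / (2.7869 · 0.9832) = -0.5667 / 2.74 = -0.2068
  r[C,C] = 1 (diagonal).

R is symmetric with unit diagonal. Assembling:

R = [[1, -0.3403, 0.374],
 [-0.3403, 1, -0.2068],
 [0.374, -0.2068, 1]]


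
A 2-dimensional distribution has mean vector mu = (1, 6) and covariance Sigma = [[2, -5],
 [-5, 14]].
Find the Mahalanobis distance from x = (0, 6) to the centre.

Step 1 — centre the observation: (x - mu) = (-1, 0).

Step 2 — invert Sigma. det(Sigma) = 2·14 - (-5)² = 3.
  Sigma^{-1} = (1/det) · [[d, -b], [-b, a]] = [[4.6667, 1.6667],
 [1.6667, 0.6667]].

Step 3 — form the quadratic (x - mu)^T · Sigma^{-1} · (x - mu):
  Sigma^{-1} · (x - mu) = (-4.6667, -1.6667).
  (x - mu)^T · [Sigma^{-1} · (x - mu)] = (-1)·(-4.6667) + (0)·(-1.6667) = 4.6667.

Step 4 — take square root: d = √(4.6667) ≈ 2.1602.

d(x, mu) = √(4.6667) ≈ 2.1602


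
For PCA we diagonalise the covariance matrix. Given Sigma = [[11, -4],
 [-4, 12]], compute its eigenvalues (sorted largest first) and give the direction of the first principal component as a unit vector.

Step 1 — characteristic polynomial of 2×2 Sigma:
  det(Sigma - λI) = λ² - trace · λ + det = 0.
  trace = 11 + 12 = 23, det = 11·12 - (-4)² = 116.
Step 2 — discriminant:
  Δ = trace² - 4·det = 529 - 464 = 65.
Step 3 — eigenvalues:
  λ = (trace ± √Δ)/2 = (23 ± 8.0623)/2,
  λ_1 = 15.5311,  λ_2 = 7.4689.

Step 4 — unit eigenvector for λ_1: solve (Sigma - λ_1 I)v = 0. First row:
  (11 - 15.5311)·v_x + (-4)·v_y = 0, i.e. (-4.5311)·v_x + (-4)·v_y = 0,
  so v ∝ (b, λ_1 - a) = (-4, 4.5311); multiply by -1 so the first entry is positive: u = (4, -4.5311).
  ||u|| = √((4)² + (-4.5311)²) = √(36.5311) ≈ 6.0441,
  v_1 = u/||u|| ≈ (0.6618, -0.7497) (||v_1|| = 1).

λ_1 = 15.5311,  λ_2 = 7.4689;  v_1 ≈ (0.6618, -0.7497)


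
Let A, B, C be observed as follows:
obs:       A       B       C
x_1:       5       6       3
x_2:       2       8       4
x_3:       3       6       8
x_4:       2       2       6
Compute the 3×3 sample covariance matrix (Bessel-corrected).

Step 1 — column means:
  mean(A) = (5 + 2 + 3 + 2) / 4 = 12/4 = 3
  mean(B) = (6 + 8 + 6 + 2) / 4 = 22/4 = 5.5
  mean(C) = (3 + 4 + 8 + 6) / 4 = 21/4 = 5.25

Step 2 — sample covariance S[i,j] = (1/(n-1)) · Σ_k (x_{k,i} - mean_i) · (x_{k,j} - mean_j), with n-1 = 3.
  S[A,A] = ((2)·(2) + (-1)·(-1) + (0)·(0) + (-1)·(-1)) / 3 = 6/3 = 2
  S[A,B] = ((2)·(0.5) + (-1)·(2.5) + (0)·(0.5) + (-1)·(-3.5)) / 3 = 2/3 = 0.6667
  S[A,C] = ((2)·(-2.25) + (-1)·(-1.25) + (0)·(2.75) + (-1)·(0.75)) / 3 = -4/3 = -1.3333
  S[B,B] = ((0.5)·(0.5) + (2.5)·(2.5) + (0.5)·(0.5) + (-3.5)·(-3.5)) / 3 = 19/3 = 6.3333
  S[B,C] = ((0.5)·(-2.25) + (2.5)·(-1.25) + (0.5)·(2.75) + (-3.5)·(0.75)) / 3 = -5.5/3 = -1.8333
  S[C,C] = ((-2.25)·(-2.25) + (-1.25)·(-1.25) + (2.75)·(2.75) + (0.75)·(0.75)) / 3 = 14.75/3 = 4.9167

S is symmetric (S[j,i] = S[i,j]). Assembling:

S = [[2, 0.6667, -1.3333],
 [0.6667, 6.3333, -1.8333],
 [-1.3333, -1.8333, 4.9167]]


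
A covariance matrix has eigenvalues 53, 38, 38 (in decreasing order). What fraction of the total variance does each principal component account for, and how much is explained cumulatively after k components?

Step 1 — total variance = trace(Sigma) = Σ λ_i = 53 + 38 + 38 = 129.

Step 2 — fraction explained by component i = λ_i / Σ λ:
  PC1: 53/129 = 0.4109
  PC2: 38/129 = 0.2946
  PC3: 38/129 = 0.2946

Step 3 — cumulative fraction after k components = (λ_1 + ... + λ_k) / Σ λ:
  k = 1: 53/129 = 0.4109
  k = 2: (53 + 38)/129 = 91/129 = 0.7054
  k = 3: (53 + 38 + 38)/129 = 129/129 = 1

Summary (fraction, with percent):

explained: PC1 0.4109 (41.09%), PC2 0.2946 (29.46%), PC3 0.2946 (29.46%);  cumulative: 0.4109, 0.7054, 1


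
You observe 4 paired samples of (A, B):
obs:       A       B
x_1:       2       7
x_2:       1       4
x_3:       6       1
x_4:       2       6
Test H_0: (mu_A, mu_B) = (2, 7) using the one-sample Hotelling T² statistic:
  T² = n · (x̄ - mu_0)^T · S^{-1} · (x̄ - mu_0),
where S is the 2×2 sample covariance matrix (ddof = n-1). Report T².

Step 1 — sample mean vector:
  mean(A) = (2 + 1 + 6 + 2) / 4 = 11/4 = 2.75
  mean(B) = (7 + 4 + 1 + 6) / 4 = 18/4 = 4.5
  x̄ = (2.75, 4.5),  deviation x̄ - mu_0 = (2.75, 4.5) - (2, 7) = (0.75, -2.5).

Step 2 — sample covariance matrix, S[i,j] = (1/(n-1)) · Σ_k (x_{k,i} - mean_i) · (x_{k,j} - mean_j), divisor n-1 = 3:
  S[A,A] = ((-0.75)·(-0.75) + (-1.75)·(-1.75) + (3.25)·(3.25) + (-0.75)·(-0.75)) / 3 = 14.75/3 = 4.9167
  S[A,B] = ((-0.75)·(2.5) + (-1.75)·(-0.5) + (3.25)·(-3.5) + (-0.75)·(1.5)) / 3 = -13.5/3 = -4.5
  S[B,B] = ((2.5)·(2.5) + (-0.5)·(-0.5) + (-3.5)·(-3.5) + (1.5)·(1.5)) / 3 = 21/3 = 7
  S = [[4.9167, -4.5],
 [-4.5, 7]].

Step 3 — invert S. det(S) = 4.9167·7 - (-4.5)² = 14.1667.
  S^{-1} = (1/det) · [[d, -b], [-b, a]] = [[0.4941, 0.3176],
 [0.3176, 0.3471]].

Step 4 — quadratic form (x̄ - mu_0)^T · S^{-1} · (x̄ - mu_0):
  S^{-1} · (x̄ - mu_0) = (-0.4235, -0.6294),
  (x̄ - mu_0)^T · [...] = (0.75)·(-0.4235) + (-2.5)·(-0.6294) = 1.2559.

Step 5 — scale by n: T² = 4 · 1.2559 = 5.0235.

T² ≈ 5.0235


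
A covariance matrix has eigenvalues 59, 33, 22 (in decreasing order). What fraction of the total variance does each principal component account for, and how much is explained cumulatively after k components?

Step 1 — total variance = trace(Sigma) = Σ λ_i = 59 + 33 + 22 = 114.

Step 2 — fraction explained by component i = λ_i / Σ λ:
  PC1: 59/114 = 0.5175
  PC2: 33/114 = 0.2895
  PC3: 22/114 = 0.193

Step 3 — cumulative fraction after k components = (λ_1 + ... + λ_k) / Σ λ:
  k = 1: 59/114 = 0.5175
  k = 2: (59 + 33)/114 = 92/114 = 0.807
  k = 3: (59 + 33 + 22)/114 = 114/114 = 1

Summary (fraction, with percent):

explained: PC1 0.5175 (51.75%), PC2 0.2895 (28.95%), PC3 0.193 (19.3%);  cumulative: 0.5175, 0.807, 1


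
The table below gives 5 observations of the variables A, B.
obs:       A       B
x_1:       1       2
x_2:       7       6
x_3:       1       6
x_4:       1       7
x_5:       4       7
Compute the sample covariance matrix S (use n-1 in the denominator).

Step 1 — column means:
  mean(A) = (1 + 7 + 1 + 1 + 4) / 5 = 14/5 = 2.8
  mean(B) = (2 + 6 + 6 + 7 + 7) / 5 = 28/5 = 5.6

Step 2 — sample covariance S[i,j] = (1/(n-1)) · Σ_k (x_{k,i} - mean_i) · (x_{k,j} - mean_j), with n-1 = 4.
  S[A,A] = ((-1.8)·(-1.8) + (4.2)·(4.2) + (-1.8)·(-1.8) + (-1.8)·(-1.8) + (1.2)·(1.2)) / 4 = 28.8/4 = 7.2
  S[A,B] = ((-1.8)·(-3.6) + (4.2)·(0.4) + (-1.8)·(0.4) + (-1.8)·(1.4) + (1.2)·(1.4)) / 4 = 6.6/4 = 1.65
  S[B,B] = ((-3.6)·(-3.6) + (0.4)·(0.4) + (0.4)·(0.4) + (1.4)·(1.4) + (1.4)·(1.4)) / 4 = 17.2/4 = 4.3

S is symmetric (S[j,i] = S[i,j]). Assembling:

S = [[7.2, 1.65],
 [1.65, 4.3]]


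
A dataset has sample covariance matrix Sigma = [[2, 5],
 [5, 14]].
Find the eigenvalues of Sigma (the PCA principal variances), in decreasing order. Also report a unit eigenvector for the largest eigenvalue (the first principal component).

Step 1 — characteristic polynomial of 2×2 Sigma:
  det(Sigma - λI) = λ² - trace · λ + det = 0.
  trace = 2 + 14 = 16, det = 2·14 - (5)² = 3.
Step 2 — discriminant:
  Δ = trace² - 4·det = 256 - 12 = 244.
Step 3 — eigenvalues:
  λ = (trace ± √Δ)/2 = (16 ± 15.6205)/2,
  λ_1 = 15.8102,  λ_2 = 0.1898.

Step 4 — unit eigenvector for λ_1: solve (Sigma - λ_1 I)v = 0. First row:
  (2 - 15.8102)·v_x + (5)·v_y = 0, i.e. (-13.8102)·v_x + (5)·v_y = 0,
  so v ∝ (b, λ_1 - a) = (5, 13.8102) = u.
  ||u|| = √((5)² + (13.8102)²) = √(215.723) ≈ 14.6875,
  v_1 = u/||u|| ≈ (0.3404, 0.9403) (||v_1|| = 1).

λ_1 = 15.8102,  λ_2 = 0.1898;  v_1 ≈ (0.3404, 0.9403)


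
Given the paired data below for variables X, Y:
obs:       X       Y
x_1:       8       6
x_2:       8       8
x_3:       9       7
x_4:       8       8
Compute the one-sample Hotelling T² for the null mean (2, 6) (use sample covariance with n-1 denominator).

Step 1 — sample mean vector:
  mean(X) = (8 + 8 + 9 + 8) / 4 = 33/4 = 8.25
  mean(Y) = (6 + 8 + 7 + 8) / 4 = 29/4 = 7.25
  x̄ = (8.25, 7.25),  deviation x̄ - mu_0 = (8.25, 7.25) - (2, 6) = (6.25, 1.25).

Step 2 — sample covariance matrix, S[i,j] = (1/(n-1)) · Σ_k (x_{k,i} - mean_i) · (x_{k,j} - mean_j), divisor n-1 = 3:
  S[X,X] = ((-0.25)·(-0.25) + (-0.25)·(-0.25) + (0.75)·(0.75) + (-0.25)·(-0.25)) / 3 = 0.75/3 = 0.25
  S[X,Y] = ((-0.25)·(-1.25) + (-0.25)·(0.75) + (0.75)·(-0.25) + (-0.25)·(0.75)) / 3 = -0.25/3 = -0.0833
  S[Y,Y] = ((-1.25)·(-1.25) + (0.75)·(0.75) + (-0.25)·(-0.25) + (0.75)·(0.75)) / 3 = 2.75/3 = 0.9167
  S = [[0.25, -0.0833],
 [-0.0833, 0.9167]].

Step 3 — invert S. det(S) = 0.25·0.9167 - (-0.0833)² = 0.2222.
  S^{-1} = (1/det) · [[d, -b], [-b, a]] = [[4.125, 0.375],
 [0.375, 1.125]].

Step 4 — quadratic form (x̄ - mu_0)^T · S^{-1} · (x̄ - mu_0):
  S^{-1} · (x̄ - mu_0) = (26.25, 3.75),
  (x̄ - mu_0)^T · [...] = (6.25)·(26.25) + (1.25)·(3.75) = 168.75.

Step 5 — scale by n: T² = 4 · 168.75 = 675.

T² ≈ 675


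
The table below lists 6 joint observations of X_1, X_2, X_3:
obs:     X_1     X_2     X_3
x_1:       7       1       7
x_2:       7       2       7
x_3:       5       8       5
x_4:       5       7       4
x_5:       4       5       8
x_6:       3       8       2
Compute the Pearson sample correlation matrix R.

Step 1 — column means:
  mean(X_1) = (7 + 7 + 5 + 5 + 4 + 3) / 6 = 31/6 = 5.1667
  mean(X_2) = (1 + 2 + 8 + 7 + 5 + 8) / 6 = 31/6 = 5.1667
  mean(X_3) = (7 + 7 + 5 + 4 + 8 + 2) / 6 = 33/6 = 5.5

Step 2 — sample variances and covariances s[i,j] = (1/(n-1)) · Σ_k (x_{k,i} - mean_i) · (x_{k,j} - mean_j), with n-1 = 5:
  s[X_1,X_1] = ((1.8333)·(1.8333) + (1.8333)·(1.8333) + (-0.1667)·(-0.1667) + (-0.1667)·(-0.1667) + (-1.1667)·(-1.1667) + (-2.1667)·(-2.1667)) / 5 = 12.8333/5 = 2.5667
  s[X_1,X_2] = ((1.8333)·(-4.1667) + (1.8333)·(-3.1667) + (-0.1667)·(2.8333) + (-0.1667)·(1.8333) + (-1.1667)·(-0.1667) + (-2.1667)·(2.8333)) / 5 = -20.1667/5 = -4.0333
  s[X_1,X_3] = ((1.8333)·(1.5) + (1.8333)·(1.5) + (-0.1667)·(-0.5) + (-0.1667)·(-1.5) + (-1.1667)·(2.5) + (-2.1667)·(-3.5)) / 5 = 10.5/5 = 2.1
  s[X_2,X_2] = ((-4.1667)·(-4.1667) + (-3.1667)·(-3.1667) + (2.8333)·(2.8333) + (1.8333)·(1.8333) + (-0.1667)·(-0.1667) + (2.8333)·(2.8333)) / 5 = 46.8333/5 = 9.3667
  s[X_2,X_3] = ((-4.1667)·(1.5) + (-3.1667)·(1.5) + (2.8333)·(-0.5) + (1.8333)·(-1.5) + (-0.1667)·(2.5) + (2.8333)·(-3.5)) / 5 = -25.5/5 = -5.1
  s[X_3,X_3] = ((1.5)·(1.5) + (1.5)·(1.5) + (-0.5)·(-0.5) + (-1.5)·(-1.5) + (2.5)·(2.5) + (-3.5)·(-3.5)) / 5 = 25.5/5 = 5.1
  Sample standard deviations s_i = √(s[i,i]):
  s(X_1) = √(2.5667) = 1.6021
  s(X_2) = √(9.3667) = 3.0605
  s(X_3) = √(5.1) = 2.2583

Step 3 — r_{ij} = s_{ij} / (s_i · s_j):
  r[X_1,X_1] = 1 (diagonal).
  r[X_1,X_2] = -4.0333 / (1.6021 · 3.0605) = -4.0333 / 4.9032 = -0.8226
  r[X_1,X_3] = 2.1 / (1.6021 · 2.2583) = 2.1 / 3.618 = 0.5804
  r[X_2,X_2] = 1 (diagonal).
  r[X_2,X_3] = -5.1 / (3.0605 · 2.2583) = -5.1 / 6.9116 = -0.7379
  r[X_3,X_3] = 1 (diagonal).

R is symmetric with unit diagonal. Assembling:

R = [[1, -0.8226, 0.5804],
 [-0.8226, 1, -0.7379],
 [0.5804, -0.7379, 1]]


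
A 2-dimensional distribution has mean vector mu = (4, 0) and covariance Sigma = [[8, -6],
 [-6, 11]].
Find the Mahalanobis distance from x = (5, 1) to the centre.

Step 1 — centre the observation: (x - mu) = (1, 1).

Step 2 — invert Sigma. det(Sigma) = 8·11 - (-6)² = 52.
  Sigma^{-1} = (1/det) · [[d, -b], [-b, a]] = [[0.2115, 0.1154],
 [0.1154, 0.1538]].

Step 3 — form the quadratic (x - mu)^T · Sigma^{-1} · (x - mu):
  Sigma^{-1} · (x - mu) = (0.3269, 0.2692).
  (x - mu)^T · [Sigma^{-1} · (x - mu)] = (1)·(0.3269) + (1)·(0.2692) = 0.5962.

Step 4 — take square root: d = √(0.5962) ≈ 0.7721.

d(x, mu) = √(0.5962) ≈ 0.7721


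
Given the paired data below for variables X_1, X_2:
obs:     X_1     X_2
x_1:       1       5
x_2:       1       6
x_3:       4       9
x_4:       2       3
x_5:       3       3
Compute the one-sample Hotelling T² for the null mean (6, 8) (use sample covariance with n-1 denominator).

Step 1 — sample mean vector:
  mean(X_1) = (1 + 1 + 4 + 2 + 3) / 5 = 11/5 = 2.2
  mean(X_2) = (5 + 6 + 9 + 3 + 3) / 5 = 26/5 = 5.2
  x̄ = (2.2, 5.2),  deviation x̄ - mu_0 = (2.2, 5.2) - (6, 8) = (-3.8, -2.8).

Step 2 — sample covariance matrix, S[i,j] = (1/(n-1)) · Σ_k (x_{k,i} - mean_i) · (x_{k,j} - mean_j), divisor n-1 = 4:
  S[X_1,X_1] = ((-1.2)·(-1.2) + (-1.2)·(-1.2) + (1.8)·(1.8) + (-0.2)·(-0.2) + (0.8)·(0.8)) / 4 = 6.8/4 = 1.7
  S[X_1,X_2] = ((-1.2)·(-0.2) + (-1.2)·(0.8) + (1.8)·(3.8) + (-0.2)·(-2.2) + (0.8)·(-2.2)) / 4 = 4.8/4 = 1.2
  S[X_2,X_2] = ((-0.2)·(-0.2) + (0.8)·(0.8) + (3.8)·(3.8) + (-2.2)·(-2.2) + (-2.2)·(-2.2)) / 4 = 24.8/4 = 6.2
  S = [[1.7, 1.2],
 [1.2, 6.2]].

Step 3 — invert S. det(S) = 1.7·6.2 - (1.2)² = 9.1.
  S^{-1} = (1/det) · [[d, -b], [-b, a]] = [[0.6813, -0.1319],
 [-0.1319, 0.1868]].

Step 4 — quadratic form (x̄ - mu_0)^T · S^{-1} · (x̄ - mu_0):
  S^{-1} · (x̄ - mu_0) = (-2.2198, -0.022),
  (x̄ - mu_0)^T · [...] = (-3.8)·(-2.2198) + (-2.8)·(-0.022) = 8.4967.

Step 5 — scale by n: T² = 5 · 8.4967 = 42.4835.

T² ≈ 42.4835


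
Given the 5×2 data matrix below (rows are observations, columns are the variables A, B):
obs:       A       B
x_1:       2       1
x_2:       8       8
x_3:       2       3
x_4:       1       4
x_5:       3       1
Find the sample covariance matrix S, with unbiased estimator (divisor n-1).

Step 1 — column means:
  mean(A) = (2 + 8 + 2 + 1 + 3) / 5 = 16/5 = 3.2
  mean(B) = (1 + 8 + 3 + 4 + 1) / 5 = 17/5 = 3.4

Step 2 — sample covariance S[i,j] = (1/(n-1)) · Σ_k (x_{k,i} - mean_i) · (x_{k,j} - mean_j), with n-1 = 4.
  S[A,A] = ((-1.2)·(-1.2) + (4.8)·(4.8) + (-1.2)·(-1.2) + (-2.2)·(-2.2) + (-0.2)·(-0.2)) / 4 = 30.8/4 = 7.7
  S[A,B] = ((-1.2)·(-2.4) + (4.8)·(4.6) + (-1.2)·(-0.4) + (-2.2)·(0.6) + (-0.2)·(-2.4)) / 4 = 24.6/4 = 6.15
  S[B,B] = ((-2.4)·(-2.4) + (4.6)·(4.6) + (-0.4)·(-0.4) + (0.6)·(0.6) + (-2.4)·(-2.4)) / 4 = 33.2/4 = 8.3

S is symmetric (S[j,i] = S[i,j]). Assembling:

S = [[7.7, 6.15],
 [6.15, 8.3]]


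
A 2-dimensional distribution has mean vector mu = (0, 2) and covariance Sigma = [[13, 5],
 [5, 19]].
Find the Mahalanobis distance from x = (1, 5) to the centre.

Step 1 — centre the observation: (x - mu) = (1, 3).

Step 2 — invert Sigma. det(Sigma) = 13·19 - (5)² = 222.
  Sigma^{-1} = (1/det) · [[d, -b], [-b, a]] = [[0.0856, -0.0225],
 [-0.0225, 0.0586]].

Step 3 — form the quadratic (x - mu)^T · Sigma^{-1} · (x - mu):
  Sigma^{-1} · (x - mu) = (0.018, 0.1532).
  (x - mu)^T · [Sigma^{-1} · (x - mu)] = (1)·(0.018) + (3)·(0.1532) = 0.4775.

Step 4 — take square root: d = √(0.4775) ≈ 0.691.

d(x, mu) = √(0.4775) ≈ 0.691


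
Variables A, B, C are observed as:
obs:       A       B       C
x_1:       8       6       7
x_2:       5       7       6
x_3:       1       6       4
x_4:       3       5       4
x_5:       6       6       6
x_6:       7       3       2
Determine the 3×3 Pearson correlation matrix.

Step 1 — column means:
  mean(A) = (8 + 5 + 1 + 3 + 6 + 7) / 6 = 30/6 = 5
  mean(B) = (6 + 7 + 6 + 5 + 6 + 3) / 6 = 33/6 = 5.5
  mean(C) = (7 + 6 + 4 + 4 + 6 + 2) / 6 = 29/6 = 4.8333

Step 2 — sample variances and covariances s[i,j] = (1/(n-1)) · Σ_k (x_{k,i} - mean_i) · (x_{k,j} - mean_j), with n-1 = 5:
  s[A,A] = ((3)·(3) + (0)·(0) + (-4)·(-4) + (-2)·(-2) + (1)·(1) + (2)·(2)) / 5 = 34/5 = 6.8
  s[A,B] = ((3)·(0.5) + (0)·(1.5) + (-4)·(0.5) + (-2)·(-0.5) + (1)·(0.5) + (2)·(-2.5)) / 5 = -4/5 = -0.8
  s[A,C] = ((3)·(2.1667) + (0)·(1.1667) + (-4)·(-0.8333) + (-2)·(-0.8333) + (1)·(1.1667) + (2)·(-2.8333)) / 5 = 7/5 = 1.4
  s[B,B] = ((0.5)·(0.5) + (1.5)·(1.5) + (0.5)·(0.5) + (-0.5)·(-0.5) + (0.5)·(0.5) + (-2.5)·(-2.5)) / 5 = 9.5/5 = 1.9
  s[B,C] = ((0.5)·(2.1667) + (1.5)·(1.1667) + (0.5)·(-0.8333) + (-0.5)·(-0.8333) + (0.5)·(1.1667) + (-2.5)·(-2.8333)) / 5 = 10.5/5 = 2.1
  s[C,C] = ((2.1667)·(2.1667) + (1.1667)·(1.1667) + (-0.8333)·(-0.8333) + (-0.8333)·(-0.8333) + (1.1667)·(1.1667) + (-2.8333)·(-2.8333)) / 5 = 16.8333/5 = 3.3667
  Sample standard deviations s_i = √(s[i,i]):
  s(A) = √(6.8) = 2.6077
  s(B) = √(1.9) = 1.3784
  s(C) = √(3.3667) = 1.8348

Step 3 — r_{ij} = s_{ij} / (s_i · s_j):
  r[A,A] = 1 (diagonal).
  r[A,B] = -0.8 / (2.6077 · 1.3784) = -0.8 / 3.5944 = -0.2226
  r[A,C] = 1.4 / (2.6077 · 1.8348) = 1.4 / 4.7847 = 0.2926
  r[B,B] = 1 (diagonal).
  r[B,C] = 2.1 / (1.3784 · 1.8348) = 2.1 / 2.5292 = 0.8303
  r[C,C] = 1 (diagonal).

R is symmetric with unit diagonal. Assembling:

R = [[1, -0.2226, 0.2926],
 [-0.2226, 1, 0.8303],
 [0.2926, 0.8303, 1]]


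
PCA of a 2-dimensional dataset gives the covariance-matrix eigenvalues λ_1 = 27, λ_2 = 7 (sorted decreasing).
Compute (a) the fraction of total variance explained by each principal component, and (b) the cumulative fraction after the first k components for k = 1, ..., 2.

Step 1 — total variance = trace(Sigma) = Σ λ_i = 27 + 7 = 34.

Step 2 — fraction explained by component i = λ_i / Σ λ:
  PC1: 27/34 = 0.7941
  PC2: 7/34 = 0.2059

Step 3 — cumulative fraction after k components = (λ_1 + ... + λ_k) / Σ λ:
  k = 1: 27/34 = 0.7941
  k = 2: (27 + 7)/34 = 34/34 = 1

Summary (fraction, with percent):

explained: PC1 0.7941 (79.41%), PC2 0.2059 (20.59%);  cumulative: 0.7941, 1


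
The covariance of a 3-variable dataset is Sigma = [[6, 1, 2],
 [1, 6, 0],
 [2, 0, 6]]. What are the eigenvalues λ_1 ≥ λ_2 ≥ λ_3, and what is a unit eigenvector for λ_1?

Step 1 — characteristic polynomial p(λ) = det(λI - Sigma) = λ³ - tr·λ² + c_1·λ - det, where tr = trace, c_1 = sum of the principal 2×2 minors, det = det(Sigma):
  tr = 6 + 6 + 6 = 18,
  c_1 = (6·6 - (1)²) + (6·6 - (2)²) + (6·6 - (0)²) = 35 + 32 + 36 = 103,
  det = 6·(6·6 - (0)²) - (1)·((1)·6 - (0)·(2)) + (2)·((1)·(0) - 6·(2)) = 6·(36) - (1)·(6) + (2)·(-12) = 186.
  So p(λ) = λ³ - 18λ² + 103λ - 186.
Step 2 — look for an integer root (rational root theorem: any rational root is an integer divisor of 186). Testing λ = 6:
  p(6) = 216 - 648 + 618 - 186 = 0  ✓
  Dividing out (λ - 6): p(λ) = (λ - 6)(λ² - 12λ + 31).
Step 3 — remaining eigenvalues from the quadratic λ² - 12λ + 31 = 0:
  Δ = 12² - 4·31 = 144 - 124 = 20,  λ = (12 ± √20)/2 = (12 ± 4.4721)/2 ≈ 8.2361 or 3.7639.
  Sorted: λ_1 = 8.2361,  λ_2 = 6,  λ_3 = 3.7639  (check: sum = 18 = tr ✓).

Step 4 — unit eigenvector for λ_1 ≈ 8.2361: v spans the null space of (Sigma - λ_1 I), whose rows are
  r_1 = (-2.2361, 1, 2),  r_2 = (1, -2.2361, 0),  r_3 = (2, 0, -2.2361).
  v is orthogonal to every row, so take v ∝ r_1 × r_2 = ((1)·(0) - (2)·(-2.2361), (2)·(1) - (-2.2361)·(0), (-2.2361)·(-2.2361) - (1)·(1)) ≈ (4.4721, 2, 4).
  Let u = (4.4721, 2, 4).
  ||u|| = √((4.4721)² + (2)² + (4)²) = √(40) ≈ 6.3246,  v_1 = u/||u|| ≈ (0.7071, 0.3162, 0.6325) (||v_1|| = 1).

λ_1 = 8.2361,  λ_2 = 6,  λ_3 = 3.7639;  v_1 ≈ (0.7071, 0.3162, 0.6325)


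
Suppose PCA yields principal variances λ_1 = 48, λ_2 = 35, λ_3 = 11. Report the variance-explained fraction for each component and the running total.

Step 1 — total variance = trace(Sigma) = Σ λ_i = 48 + 35 + 11 = 94.

Step 2 — fraction explained by component i = λ_i / Σ λ:
  PC1: 48/94 = 0.5106
  PC2: 35/94 = 0.3723
  PC3: 11/94 = 0.117

Step 3 — cumulative fraction after k components = (λ_1 + ... + λ_k) / Σ λ:
  k = 1: 48/94 = 0.5106
  k = 2: (48 + 35)/94 = 83/94 = 0.883
  k = 3: (48 + 35 + 11)/94 = 94/94 = 1

Summary (fraction, with percent):

explained: PC1 0.5106 (51.06%), PC2 0.3723 (37.23%), PC3 0.117 (11.7%);  cumulative: 0.5106, 0.883, 1


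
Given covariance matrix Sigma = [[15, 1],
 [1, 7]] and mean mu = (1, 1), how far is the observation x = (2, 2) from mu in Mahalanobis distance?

Step 1 — centre the observation: (x - mu) = (1, 1).

Step 2 — invert Sigma. det(Sigma) = 15·7 - (1)² = 104.
  Sigma^{-1} = (1/det) · [[d, -b], [-b, a]] = [[0.0673, -0.0096],
 [-0.0096, 0.1442]].

Step 3 — form the quadratic (x - mu)^T · Sigma^{-1} · (x - mu):
  Sigma^{-1} · (x - mu) = (0.0577, 0.1346).
  (x - mu)^T · [Sigma^{-1} · (x - mu)] = (1)·(0.0577) + (1)·(0.1346) = 0.1923.

Step 4 — take square root: d = √(0.1923) ≈ 0.4385.

d(x, mu) = √(0.1923) ≈ 0.4385


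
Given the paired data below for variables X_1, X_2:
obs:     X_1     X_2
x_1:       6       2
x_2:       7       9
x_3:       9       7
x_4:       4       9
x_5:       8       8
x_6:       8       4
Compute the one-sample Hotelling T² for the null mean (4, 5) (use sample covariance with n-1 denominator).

Step 1 — sample mean vector:
  mean(X_1) = (6 + 7 + 9 + 4 + 8 + 8) / 6 = 42/6 = 7
  mean(X_2) = (2 + 9 + 7 + 9 + 8 + 4) / 6 = 39/6 = 6.5
  x̄ = (7, 6.5),  deviation x̄ - mu_0 = (7, 6.5) - (4, 5) = (3, 1.5).

Step 2 — sample covariance matrix, S[i,j] = (1/(n-1)) · Σ_k (x_{k,i} - mean_i) · (x_{k,j} - mean_j), divisor n-1 = 5:
  S[X_1,X_1] = ((-1)·(-1) + (0)·(0) + (2)·(2) + (-3)·(-3) + (1)·(1) + (1)·(1)) / 5 = 16/5 = 3.2
  S[X_1,X_2] = ((-1)·(-4.5) + (0)·(2.5) + (2)·(0.5) + (-3)·(2.5) + (1)·(1.5) + (1)·(-2.5)) / 5 = -3/5 = -0.6
  S[X_2,X_2] = ((-4.5)·(-4.5) + (2.5)·(2.5) + (0.5)·(0.5) + (2.5)·(2.5) + (1.5)·(1.5) + (-2.5)·(-2.5)) / 5 = 41.5/5 = 8.3
  S = [[3.2, -0.6],
 [-0.6, 8.3]].

Step 3 — invert S. det(S) = 3.2·8.3 - (-0.6)² = 26.2.
  S^{-1} = (1/det) · [[d, -b], [-b, a]] = [[0.3168, 0.0229],
 [0.0229, 0.1221]].

Step 4 — quadratic form (x̄ - mu_0)^T · S^{-1} · (x̄ - mu_0):
  S^{-1} · (x̄ - mu_0) = (0.9847, 0.2519),
  (x̄ - mu_0)^T · [...] = (3)·(0.9847) + (1.5)·(0.2519) = 3.3321.

Step 5 — scale by n: T² = 6 · 3.3321 = 19.9924.

T² ≈ 19.9924


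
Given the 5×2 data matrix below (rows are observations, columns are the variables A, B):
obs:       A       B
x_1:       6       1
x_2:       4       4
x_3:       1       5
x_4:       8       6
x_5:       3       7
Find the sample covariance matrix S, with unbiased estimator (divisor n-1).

Step 1 — column means:
  mean(A) = (6 + 4 + 1 + 8 + 3) / 5 = 22/5 = 4.4
  mean(B) = (1 + 4 + 5 + 6 + 7) / 5 = 23/5 = 4.6

Step 2 — sample covariance S[i,j] = (1/(n-1)) · Σ_k (x_{k,i} - mean_i) · (x_{k,j} - mean_j), with n-1 = 4.
  S[A,A] = ((1.6)·(1.6) + (-0.4)·(-0.4) + (-3.4)·(-3.4) + (3.6)·(3.6) + (-1.4)·(-1.4)) / 4 = 29.2/4 = 7.3
  S[A,B] = ((1.6)·(-3.6) + (-0.4)·(-0.6) + (-3.4)·(0.4) + (3.6)·(1.4) + (-1.4)·(2.4)) / 4 = -5.2/4 = -1.3
  S[B,B] = ((-3.6)·(-3.6) + (-0.6)·(-0.6) + (0.4)·(0.4) + (1.4)·(1.4) + (2.4)·(2.4)) / 4 = 21.2/4 = 5.3

S is symmetric (S[j,i] = S[i,j]). Assembling:

S = [[7.3, -1.3],
 [-1.3, 5.3]]


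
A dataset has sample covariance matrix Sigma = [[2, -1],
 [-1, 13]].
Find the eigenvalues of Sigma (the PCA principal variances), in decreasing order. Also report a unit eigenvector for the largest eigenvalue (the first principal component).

Step 1 — characteristic polynomial of 2×2 Sigma:
  det(Sigma - λI) = λ² - trace · λ + det = 0.
  trace = 2 + 13 = 15, det = 2·13 - (-1)² = 25.
Step 2 — discriminant:
  Δ = trace² - 4·det = 225 - 100 = 125.
Step 3 — eigenvalues:
  λ = (trace ± √Δ)/2 = (15 ± 11.1803)/2,
  λ_1 = 13.0902,  λ_2 = 1.9098.

Step 4 — unit eigenvector for λ_1: solve (Sigma - λ_1 I)v = 0. First row:
  (2 - 13.0902)·v_x + (-1)·v_y = 0, i.e. (-11.0902)·v_x + (-1)·v_y = 0,
  so v ∝ (b, λ_1 - a) = (-1, 11.0902); multiply by -1 so the first entry is positive: u = (1, -11.0902).
  ||u|| = √((1)² + (-11.0902)²) = √(123.9919) ≈ 11.1352,
  v_1 = u/||u|| ≈ (0.0898, -0.996) (||v_1|| = 1).

λ_1 = 13.0902,  λ_2 = 1.9098;  v_1 ≈ (0.0898, -0.996)


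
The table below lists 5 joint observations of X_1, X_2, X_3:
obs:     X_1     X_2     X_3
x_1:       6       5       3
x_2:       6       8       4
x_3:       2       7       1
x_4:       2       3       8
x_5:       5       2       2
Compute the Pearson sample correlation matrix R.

Step 1 — column means:
  mean(X_1) = (6 + 6 + 2 + 2 + 5) / 5 = 21/5 = 4.2
  mean(X_2) = (5 + 8 + 7 + 3 + 2) / 5 = 25/5 = 5
  mean(X_3) = (3 + 4 + 1 + 8 + 2) / 5 = 18/5 = 3.6

Step 2 — sample variances and covariances s[i,j] = (1/(n-1)) · Σ_k (x_{k,i} - mean_i) · (x_{k,j} - mean_j), with n-1 = 4:
  s[X_1,X_1] = ((1.8)·(1.8) + (1.8)·(1.8) + (-2.2)·(-2.2) + (-2.2)·(-2.2) + (0.8)·(0.8)) / 4 = 16.8/4 = 4.2
  s[X_1,X_2] = ((1.8)·(0) + (1.8)·(3) + (-2.2)·(2) + (-2.2)·(-2) + (0.8)·(-3)) / 4 = 3/4 = 0.75
  s[X_1,X_3] = ((1.8)·(-0.6) + (1.8)·(0.4) + (-2.2)·(-2.6) + (-2.2)·(4.4) + (0.8)·(-1.6)) / 4 = -5.6/4 = -1.4
  s[X_2,X_2] = ((0)·(0) + (3)·(3) + (2)·(2) + (-2)·(-2) + (-3)·(-3)) / 4 = 26/4 = 6.5
  s[X_2,X_3] = ((0)·(-0.6) + (3)·(0.4) + (2)·(-2.6) + (-2)·(4.4) + (-3)·(-1.6)) / 4 = -8/4 = -2
  s[X_3,X_3] = ((-0.6)·(-0.6) + (0.4)·(0.4) + (-2.6)·(-2.6) + (4.4)·(4.4) + (-1.6)·(-1.6)) / 4 = 29.2/4 = 7.3
  Sample standard deviations s_i = √(s[i,i]):
  s(X_1) = √(4.2) = 2.0494
  s(X_2) = √(6.5) = 2.5495
  s(X_3) = √(7.3) = 2.7019

Step 3 — r_{ij} = s_{ij} / (s_i · s_j):
  r[X_1,X_1] = 1 (diagonal).
  r[X_1,X_2] = 0.75 / (2.0494 · 2.5495) = 0.75 / 5.2249 = 0.1435
  r[X_1,X_3] = -1.4 / (2.0494 · 2.7019) = -1.4 / 5.5371 = -0.2528
  r[X_2,X_2] = 1 (diagonal).
  r[X_2,X_3] = -2 / (2.5495 · 2.7019) = -2 / 6.8884 = -0.2903
  r[X_3,X_3] = 1 (diagonal).

R is symmetric with unit diagonal. Assembling:

R = [[1, 0.1435, -0.2528],
 [0.1435, 1, -0.2903],
 [-0.2528, -0.2903, 1]]


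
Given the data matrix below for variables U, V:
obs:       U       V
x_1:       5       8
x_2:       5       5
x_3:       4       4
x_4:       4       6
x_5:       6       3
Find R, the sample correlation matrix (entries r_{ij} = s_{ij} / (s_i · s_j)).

Step 1 — column means:
  mean(U) = (5 + 5 + 4 + 4 + 6) / 5 = 24/5 = 4.8
  mean(V) = (8 + 5 + 4 + 6 + 3) / 5 = 26/5 = 5.2

Step 2 — sample variances and covariances s[i,j] = (1/(n-1)) · Σ_k (x_{k,i} - mean_i) · (x_{k,j} - mean_j), with n-1 = 4:
  s[U,U] = ((0.2)·(0.2) + (0.2)·(0.2) + (-0.8)·(-0.8) + (-0.8)·(-0.8) + (1.2)·(1.2)) / 4 = 2.8/4 = 0.7
  s[U,V] = ((0.2)·(2.8) + (0.2)·(-0.2) + (-0.8)·(-1.2) + (-0.8)·(0.8) + (1.2)·(-2.2)) / 4 = -1.8/4 = -0.45
  s[V,V] = ((2.8)·(2.8) + (-0.2)·(-0.2) + (-1.2)·(-1.2) + (0.8)·(0.8) + (-2.2)·(-2.2)) / 4 = 14.8/4 = 3.7
  Sample standard deviations s_i = √(s[i,i]):
  s(U) = √(0.7) = 0.8367
  s(V) = √(3.7) = 1.9235

Step 3 — r_{ij} = s_{ij} / (s_i · s_j):
  r[U,U] = 1 (diagonal).
  r[U,V] = -0.45 / (0.8367 · 1.9235) = -0.45 / 1.6093 = -0.2796
  r[V,V] = 1 (diagonal).

R is symmetric with unit diagonal. Assembling:

R = [[1, -0.2796],
 [-0.2796, 1]]


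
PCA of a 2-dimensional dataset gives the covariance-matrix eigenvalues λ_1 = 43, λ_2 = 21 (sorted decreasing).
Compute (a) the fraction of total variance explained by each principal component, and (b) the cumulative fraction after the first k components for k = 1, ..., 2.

Step 1 — total variance = trace(Sigma) = Σ λ_i = 43 + 21 = 64.

Step 2 — fraction explained by component i = λ_i / Σ λ:
  PC1: 43/64 = 0.6719
  PC2: 21/64 = 0.3281

Step 3 — cumulative fraction after k components = (λ_1 + ... + λ_k) / Σ λ:
  k = 1: 43/64 = 0.6719
  k = 2: (43 + 21)/64 = 64/64 = 1

Summary (fraction, with percent):

explained: PC1 0.6719 (67.19%), PC2 0.3281 (32.81%);  cumulative: 0.6719, 1


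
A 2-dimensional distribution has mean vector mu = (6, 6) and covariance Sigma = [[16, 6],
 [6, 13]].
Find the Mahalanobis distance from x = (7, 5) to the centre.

Step 1 — centre the observation: (x - mu) = (1, -1).

Step 2 — invert Sigma. det(Sigma) = 16·13 - (6)² = 172.
  Sigma^{-1} = (1/det) · [[d, -b], [-b, a]] = [[0.0756, -0.0349],
 [-0.0349, 0.093]].

Step 3 — form the quadratic (x - mu)^T · Sigma^{-1} · (x - mu):
  Sigma^{-1} · (x - mu) = (0.1105, -0.1279).
  (x - mu)^T · [Sigma^{-1} · (x - mu)] = (1)·(0.1105) + (-1)·(-0.1279) = 0.2384.

Step 4 — take square root: d = √(0.2384) ≈ 0.4882.

d(x, mu) = √(0.2384) ≈ 0.4882


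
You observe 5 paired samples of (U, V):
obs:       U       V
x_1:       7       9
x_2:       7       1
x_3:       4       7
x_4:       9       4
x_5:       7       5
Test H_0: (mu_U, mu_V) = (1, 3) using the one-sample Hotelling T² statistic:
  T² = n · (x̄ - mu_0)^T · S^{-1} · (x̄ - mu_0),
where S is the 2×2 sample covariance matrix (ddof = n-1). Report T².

Step 1 — sample mean vector:
  mean(U) = (7 + 7 + 4 + 9 + 7) / 5 = 34/5 = 6.8
  mean(V) = (9 + 1 + 7 + 4 + 5) / 5 = 26/5 = 5.2
  x̄ = (6.8, 5.2),  deviation x̄ - mu_0 = (6.8, 5.2) - (1, 3) = (5.8, 2.2).

Step 2 — sample covariance matrix, S[i,j] = (1/(n-1)) · Σ_k (x_{k,i} - mean_i) · (x_{k,j} - mean_j), divisor n-1 = 4:
  S[U,U] = ((0.2)·(0.2) + (0.2)·(0.2) + (-2.8)·(-2.8) + (2.2)·(2.2) + (0.2)·(0.2)) / 4 = 12.8/4 = 3.2
  S[U,V] = ((0.2)·(3.8) + (0.2)·(-4.2) + (-2.8)·(1.8) + (2.2)·(-1.2) + (0.2)·(-0.2)) / 4 = -7.8/4 = -1.95
  S[V,V] = ((3.8)·(3.8) + (-4.2)·(-4.2) + (1.8)·(1.8) + (-1.2)·(-1.2) + (-0.2)·(-0.2)) / 4 = 36.8/4 = 9.2
  S = [[3.2, -1.95],
 [-1.95, 9.2]].

Step 3 — invert S. det(S) = 3.2·9.2 - (-1.95)² = 25.6375.
  S^{-1} = (1/det) · [[d, -b], [-b, a]] = [[0.3588, 0.0761],
 [0.0761, 0.1248]].

Step 4 — quadratic form (x̄ - mu_0)^T · S^{-1} · (x̄ - mu_0):
  S^{-1} · (x̄ - mu_0) = (2.2487, 0.7157),
  (x̄ - mu_0)^T · [...] = (5.8)·(2.2487) + (2.2)·(0.7157) = 14.6169.

Step 5 — scale by n: T² = 5 · 14.6169 = 73.0843.

T² ≈ 73.0843


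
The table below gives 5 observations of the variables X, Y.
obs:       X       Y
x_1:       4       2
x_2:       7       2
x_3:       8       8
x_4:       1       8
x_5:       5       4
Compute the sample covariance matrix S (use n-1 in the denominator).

Step 1 — column means:
  mean(X) = (4 + 7 + 8 + 1 + 5) / 5 = 25/5 = 5
  mean(Y) = (2 + 2 + 8 + 8 + 4) / 5 = 24/5 = 4.8

Step 2 — sample covariance S[i,j] = (1/(n-1)) · Σ_k (x_{k,i} - mean_i) · (x_{k,j} - mean_j), with n-1 = 4.
  S[X,X] = ((-1)·(-1) + (2)·(2) + (3)·(3) + (-4)·(-4) + (0)·(0)) / 4 = 30/4 = 7.5
  S[X,Y] = ((-1)·(-2.8) + (2)·(-2.8) + (3)·(3.2) + (-4)·(3.2) + (0)·(-0.8)) / 4 = -6/4 = -1.5
  S[Y,Y] = ((-2.8)·(-2.8) + (-2.8)·(-2.8) + (3.2)·(3.2) + (3.2)·(3.2) + (-0.8)·(-0.8)) / 4 = 36.8/4 = 9.2

S is symmetric (S[j,i] = S[i,j]). Assembling:

S = [[7.5, -1.5],
 [-1.5, 9.2]]


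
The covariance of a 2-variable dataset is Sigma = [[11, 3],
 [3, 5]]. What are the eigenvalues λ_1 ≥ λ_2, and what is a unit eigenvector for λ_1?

Step 1 — characteristic polynomial of 2×2 Sigma:
  det(Sigma - λI) = λ² - trace · λ + det = 0.
  trace = 11 + 5 = 16, det = 11·5 - (3)² = 46.
Step 2 — discriminant:
  Δ = trace² - 4·det = 256 - 184 = 72.
Step 3 — eigenvalues:
  λ = (trace ± √Δ)/2 = (16 ± 8.4853)/2,
  λ_1 = 12.2426,  λ_2 = 3.7574.

Step 4 — unit eigenvector for λ_1: solve (Sigma - λ_1 I)v = 0. First row:
  (11 - 12.2426)·v_x + (3)·v_y = 0, i.e. (-1.2426)·v_x + (3)·v_y = 0,
  so v ∝ (b, λ_1 - a) = (3, 1.2426) = u.
  ||u|| = √((3)² + (1.2426)²) = √(10.5442) ≈ 3.2472,
  v_1 = u/||u|| ≈ (0.9239, 0.3827) (||v_1|| = 1).

λ_1 = 12.2426,  λ_2 = 3.7574;  v_1 ≈ (0.9239, 0.3827)


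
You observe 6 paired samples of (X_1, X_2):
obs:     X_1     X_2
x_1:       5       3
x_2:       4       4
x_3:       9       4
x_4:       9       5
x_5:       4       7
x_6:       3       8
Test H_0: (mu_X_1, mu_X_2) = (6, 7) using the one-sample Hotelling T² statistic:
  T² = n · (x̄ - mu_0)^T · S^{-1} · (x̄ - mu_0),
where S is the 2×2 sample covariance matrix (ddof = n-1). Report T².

Step 1 — sample mean vector:
  mean(X_1) = (5 + 4 + 9 + 9 + 4 + 3) / 6 = 34/6 = 5.6667
  mean(X_2) = (3 + 4 + 4 + 5 + 7 + 8) / 6 = 31/6 = 5.1667
  x̄ = (5.6667, 5.1667),  deviation x̄ - mu_0 = (5.6667, 5.1667) - (6, 7) = (-0.3333, -1.8333).

Step 2 — sample covariance matrix, S[i,j] = (1/(n-1)) · Σ_k (x_{k,i} - mean_i) · (x_{k,j} - mean_j), divisor n-1 = 5:
  S[X_1,X_1] = ((-0.6667)·(-0.6667) + (-1.6667)·(-1.6667) + (3.3333)·(3.3333) + (3.3333)·(3.3333) + (-1.6667)·(-1.6667) + (-2.6667)·(-2.6667)) / 5 = 35.3333/5 = 7.0667
  S[X_1,X_2] = ((-0.6667)·(-2.1667) + (-1.6667)·(-1.1667) + (3.3333)·(-1.1667) + (3.3333)·(-0.1667) + (-1.6667)·(1.8333) + (-2.6667)·(2.8333)) / 5 = -11.6667/5 = -2.3333
  S[X_2,X_2] = ((-2.1667)·(-2.1667) + (-1.1667)·(-1.1667) + (-1.1667)·(-1.1667) + (-0.1667)·(-0.1667) + (1.8333)·(1.8333) + (2.8333)·(2.8333)) / 5 = 18.8333/5 = 3.7667
  S = [[7.0667, -2.3333],
 [-2.3333, 3.7667]].

Step 3 — invert S. det(S) = 7.0667·3.7667 - (-2.3333)² = 21.1733.
  S^{-1} = (1/det) · [[d, -b], [-b, a]] = [[0.1779, 0.1102],
 [0.1102, 0.3338]].

Step 4 — quadratic form (x̄ - mu_0)^T · S^{-1} · (x̄ - mu_0):
  S^{-1} · (x̄ - mu_0) = (-0.2613, -0.6486),
  (x̄ - mu_0)^T · [...] = (-0.3333)·(-0.2613) + (-1.8333)·(-0.6486) = 1.2762.

Step 5 — scale by n: T² = 6 · 1.2762 = 7.6574.

T² ≈ 7.6574
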